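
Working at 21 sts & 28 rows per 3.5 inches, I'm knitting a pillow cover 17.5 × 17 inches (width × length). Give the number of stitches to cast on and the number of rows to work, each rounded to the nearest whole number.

Stitch gauge = 21/3.5 = 6 sts/in; 17.5 × 6 = 105.00 → 105 sts.
Row gauge = 28/3.5 = 8 rows/in; 17 × 8 = 136.00 → 136 rows.

Cast on 105 stitches and work 136 rows.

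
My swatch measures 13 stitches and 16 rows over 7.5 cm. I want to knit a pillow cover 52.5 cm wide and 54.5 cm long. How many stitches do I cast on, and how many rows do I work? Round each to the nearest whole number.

Cast on 91 stitches and work 116 rows.

Stitch gauge = 13/7.5 = 1.733 sts/cm; 52.5 × 1.733 = 91.00 → 91 sts.
Row gauge = 16/7.5 = 2.133 rows/cm; 54.5 × 2.133 = 116.27 → 116 rows.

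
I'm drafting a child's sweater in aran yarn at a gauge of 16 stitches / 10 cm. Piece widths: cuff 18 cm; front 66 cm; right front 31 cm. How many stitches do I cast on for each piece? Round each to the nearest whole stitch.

Rate = 16/10 = 1.6 sts per cm.
cuff: 18 × 1.6 = 28.80 → 29.
front: 66 × 1.6 = 105.60 → 106.
right front: 31 × 1.6 = 49.60 → 50.

cuff 29; front 106; right front 50.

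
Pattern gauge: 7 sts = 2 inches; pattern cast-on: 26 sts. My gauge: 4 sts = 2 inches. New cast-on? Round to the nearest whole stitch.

CO 15 sts.

Scale factor = 4 / 7 = 0.571.
26 × 4 / 7 = 14.86 sts.
→ 15 sts.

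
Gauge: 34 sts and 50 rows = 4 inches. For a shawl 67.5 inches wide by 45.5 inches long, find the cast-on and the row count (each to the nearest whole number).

Stitch gauge = 34/4 = 8.5 sts/in; 67.5 × 8.5 = 573.75 → 574 sts.
Row gauge = 50/4 = 12.5 rows/in; 45.5 × 12.5 = 568.75 → 569 rows.

Cast on 574 stitches and work 569 rows.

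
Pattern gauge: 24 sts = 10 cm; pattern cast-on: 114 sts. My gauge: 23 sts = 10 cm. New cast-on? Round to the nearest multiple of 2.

Scale factor = 23 / 24 = 0.958.
114 × 23 / 24 = 109.25 sts.
→ 110 sts.

Cast on 110 stitches.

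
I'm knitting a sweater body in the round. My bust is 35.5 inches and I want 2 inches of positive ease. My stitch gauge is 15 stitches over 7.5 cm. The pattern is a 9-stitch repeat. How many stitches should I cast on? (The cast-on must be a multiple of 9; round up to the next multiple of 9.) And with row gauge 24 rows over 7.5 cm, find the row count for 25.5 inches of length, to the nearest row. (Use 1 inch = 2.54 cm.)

Finished = 35.5 + 2 = 37.5 inches.
37.5 inches × 2.54 = 95.25 cm.
15/7.5 = 2 sts per cm; 95.25 × 2 = 190.50 sts.
Next multiple of 9 → 198.
25.5 inches = 64.77 cm; × 3.2 = 207.26 → 207 rows.

Cast on 198 stitches; work 207 rows.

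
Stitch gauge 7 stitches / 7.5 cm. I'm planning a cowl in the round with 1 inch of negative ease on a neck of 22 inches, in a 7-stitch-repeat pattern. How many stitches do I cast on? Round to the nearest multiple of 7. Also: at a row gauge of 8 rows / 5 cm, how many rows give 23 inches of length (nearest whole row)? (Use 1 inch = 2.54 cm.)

Cast on 49 stitches; work 93 rows.

Finished = 22 − 1 = 21 inches.
21 inches × 2.54 = 53.34 cm.
7/7.5 = 0.933 sts per cm; 53.34 × 0.933 = 49.78 sts.
Nearest multiple of 7 → 49.
23 inches = 58.42 cm; × 1.6 = 93.47 → 93 rows.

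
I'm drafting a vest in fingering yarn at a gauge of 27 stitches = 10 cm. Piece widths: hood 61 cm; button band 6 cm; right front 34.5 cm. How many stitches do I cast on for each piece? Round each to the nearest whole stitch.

hood 165; button band 16; right front 93.

Rate = 27/10 = 2.7 sts per cm.
hood: 61 × 2.7 = 164.70 → 165.
button band: 6 × 2.7 = 16.20 → 16.
right front: 34.5 × 2.7 = 93.15 → 93.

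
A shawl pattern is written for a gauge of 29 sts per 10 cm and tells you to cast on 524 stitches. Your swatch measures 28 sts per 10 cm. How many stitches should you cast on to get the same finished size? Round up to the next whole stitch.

Scale factor = 28 / 29 = 0.966.
524 × 28 / 29 = 505.93 sts.
→ 506 sts.

Cast on 506 stitches.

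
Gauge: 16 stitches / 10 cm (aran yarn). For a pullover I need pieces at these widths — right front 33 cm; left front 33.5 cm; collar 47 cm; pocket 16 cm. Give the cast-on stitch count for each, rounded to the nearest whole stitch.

right front 53; left front 54; collar 75; pocket 26.

Rate = 16/10 = 1.6 sts per cm.
right front: 33 × 1.6 = 52.80 → 53.
left front: 33.5 × 1.6 = 53.60 → 54.
collar: 47 × 1.6 = 75.20 → 75.
pocket: 16 × 1.6 = 25.60 → 26.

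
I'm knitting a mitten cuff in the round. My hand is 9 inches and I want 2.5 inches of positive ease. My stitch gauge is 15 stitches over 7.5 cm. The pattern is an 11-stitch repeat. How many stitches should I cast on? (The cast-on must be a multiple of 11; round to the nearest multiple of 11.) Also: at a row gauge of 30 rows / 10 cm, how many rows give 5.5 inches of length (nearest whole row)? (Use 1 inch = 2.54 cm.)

Finished = 9 + 2.5 = 11.5 inches.
11.5 inches × 2.54 = 29.21 cm.
15/7.5 = 2 sts per cm; 29.21 × 2 = 58.42 sts.
Nearest multiple of 11 → 55.
5.5 inches = 13.97 cm; × 3 = 41.91 → 42 rows.

Cast on 55 stitches; work 42 rows.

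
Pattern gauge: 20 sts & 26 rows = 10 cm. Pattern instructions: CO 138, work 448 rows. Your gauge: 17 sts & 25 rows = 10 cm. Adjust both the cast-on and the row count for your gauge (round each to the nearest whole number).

Stitches: 138 × 17/20 = 117.30 → 117.
Rows: 448 × 25/26 = 430.77 → 431.

Cast on 117 stitches; work 431 rows.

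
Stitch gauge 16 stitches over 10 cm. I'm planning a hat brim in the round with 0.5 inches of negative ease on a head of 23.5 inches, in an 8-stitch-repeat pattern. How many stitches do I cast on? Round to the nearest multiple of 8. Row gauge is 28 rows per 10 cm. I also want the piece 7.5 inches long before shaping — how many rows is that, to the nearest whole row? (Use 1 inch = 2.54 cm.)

Finished = 23.5 − 0.5 = 23 inches.
23 inches × 2.54 = 58.42 cm.
16/10 = 1.6 sts per cm; 58.42 × 1.6 = 93.47 sts.
Nearest multiple of 8 → 96.
7.5 inches = 19.05 cm; × 2.8 = 53.34 → 53 rows.

Cast on 96 stitches; work 53 rows.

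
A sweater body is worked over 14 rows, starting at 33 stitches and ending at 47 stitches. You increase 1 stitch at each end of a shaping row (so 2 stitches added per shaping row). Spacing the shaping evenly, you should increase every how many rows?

Increase every 2nd row.

Stitches to add: |47 − 33| = 14.
Shaping rows needed: 14 / 2 = 7.
14 rows / 7 = every 2 rows.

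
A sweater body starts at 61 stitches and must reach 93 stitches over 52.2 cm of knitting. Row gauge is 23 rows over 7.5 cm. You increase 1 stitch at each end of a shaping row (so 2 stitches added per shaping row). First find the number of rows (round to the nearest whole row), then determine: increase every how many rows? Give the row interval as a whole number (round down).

Increase every 10th row.

Rows = 52.2 × 3.067 = 160.1 → 160 rows.
Stitches to add: 32 → 16 shaping rows (at 2 st each).
160 / 16 = 10.00 → every 10 rows.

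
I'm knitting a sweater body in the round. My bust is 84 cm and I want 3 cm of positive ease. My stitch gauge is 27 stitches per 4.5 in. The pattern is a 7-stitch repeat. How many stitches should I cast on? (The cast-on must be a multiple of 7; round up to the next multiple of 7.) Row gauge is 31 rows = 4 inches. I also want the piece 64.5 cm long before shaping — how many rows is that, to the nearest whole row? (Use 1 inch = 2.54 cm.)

Cast on 210 stitches; work 197 rows.

Finished = 84 + 3 = 87 cm.
87 cm × 1/2.54 = 34.25 inches.
27/4.5 = 6 sts per in; 34.25 × 6 = 205.51 sts.
Next multiple of 7 → 210.
64.5 cm = 25.39 inches; × 7.75 = 196.80 → 197 rows.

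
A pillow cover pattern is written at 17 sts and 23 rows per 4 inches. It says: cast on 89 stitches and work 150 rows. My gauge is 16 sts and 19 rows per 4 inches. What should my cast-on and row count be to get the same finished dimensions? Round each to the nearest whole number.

Cast on 84 stitches; work 124 rows.

Stitches: 89 × 16/17 = 83.76 → 84.
Rows: 150 × 19/23 = 123.91 → 124.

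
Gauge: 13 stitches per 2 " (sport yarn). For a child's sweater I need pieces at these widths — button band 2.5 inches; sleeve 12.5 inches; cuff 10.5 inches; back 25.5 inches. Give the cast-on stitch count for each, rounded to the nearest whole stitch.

button band 16; sleeve 81; cuff 68; back 166.

Rate = 13/2 = 6.5 sts per in.
button band: 2.5 × 6.5 = 16.25 → 16.
sleeve: 12.5 × 6.5 = 81.25 → 81.
cuff: 10.5 × 6.5 = 68.25 → 68.
back: 25.5 × 6.5 = 165.75 → 166.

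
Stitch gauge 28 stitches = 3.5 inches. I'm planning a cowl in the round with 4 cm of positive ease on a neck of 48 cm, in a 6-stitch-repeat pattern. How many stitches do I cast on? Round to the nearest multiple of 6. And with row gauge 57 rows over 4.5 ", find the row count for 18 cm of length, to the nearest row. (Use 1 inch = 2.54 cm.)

Cast on 162 stitches; work 90 rows.

Finished = 48 + 4 = 52 cm.
52 cm × 1/2.54 = 20.47 inches.
28/3.5 = 8 sts per in; 20.47 × 8 = 163.78 sts.
Nearest multiple of 6 → 162.
18 cm = 7.09 inches; × 12.667 = 89.76 → 90 rows.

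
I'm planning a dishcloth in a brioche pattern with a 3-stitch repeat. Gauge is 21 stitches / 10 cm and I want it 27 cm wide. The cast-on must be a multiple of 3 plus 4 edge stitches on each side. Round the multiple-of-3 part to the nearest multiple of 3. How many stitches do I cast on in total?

21 / 10 = 2.1 sts per cm.
27 × 2.1 = 56.70 sts.
Less 8 edge sts → 48.70 for the repeat.
Nearest multiple of 3: 48.
Add back 8 edge sts → 56.

56 stitches.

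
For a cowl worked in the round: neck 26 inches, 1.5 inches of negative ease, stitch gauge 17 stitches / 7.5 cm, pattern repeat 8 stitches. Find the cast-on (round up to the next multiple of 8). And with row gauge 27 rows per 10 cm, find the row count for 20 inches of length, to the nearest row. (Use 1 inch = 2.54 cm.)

Cast on 144 stitches; work 137 rows.

Finished = 26 − 1.5 = 24.5 inches.
24.5 inches × 2.54 = 62.23 cm.
17/7.5 = 2.267 sts per cm; 62.23 × 2.267 = 141.05 sts.
Next multiple of 8 → 144.
20 inches = 50.80 cm; × 2.7 = 137.16 → 137 rows.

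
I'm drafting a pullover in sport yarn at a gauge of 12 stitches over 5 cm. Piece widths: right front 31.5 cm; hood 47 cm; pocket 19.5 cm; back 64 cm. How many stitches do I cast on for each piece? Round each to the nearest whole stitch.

Rate = 12/5 = 2.4 sts per cm.
right front: 31.5 × 2.4 = 75.60 → 76.
hood: 47 × 2.4 = 112.80 → 113.
pocket: 19.5 × 2.4 = 46.80 → 47.
back: 64 × 2.4 = 153.60 → 154.

right front 76; hood 113; pocket 47; back 154.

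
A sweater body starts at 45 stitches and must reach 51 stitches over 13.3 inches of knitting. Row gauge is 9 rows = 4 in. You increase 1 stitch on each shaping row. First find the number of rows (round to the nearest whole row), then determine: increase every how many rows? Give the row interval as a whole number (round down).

Increase every 5th row.

Rows = 13.3 × 2.25 = 29.9 → 30 rows.
Stitches to add: 6 → 6 shaping rows (at 1 st each).
30 / 6 = 5.00 → every 5 rows.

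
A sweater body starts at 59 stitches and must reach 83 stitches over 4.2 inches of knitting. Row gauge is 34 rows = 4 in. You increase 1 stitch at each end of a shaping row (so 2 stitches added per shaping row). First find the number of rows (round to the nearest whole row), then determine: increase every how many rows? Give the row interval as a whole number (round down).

Rows = 4.2 × 8.5 = 35.7 → 36 rows.
Stitches to add: 24 → 12 shaping rows (at 2 st each).
36 / 12 = 3.00 → every 3 rows.

Increase every 3rd row.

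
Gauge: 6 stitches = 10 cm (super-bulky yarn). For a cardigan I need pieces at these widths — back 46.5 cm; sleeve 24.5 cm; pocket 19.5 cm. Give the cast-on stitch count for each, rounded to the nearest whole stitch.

back 28; sleeve 15; pocket 12.

Rate = 6/10 = 0.6 sts per cm.
back: 46.5 × 0.6 = 27.90 → 28.
sleeve: 24.5 × 0.6 = 14.70 → 15.
pocket: 19.5 × 0.6 = 11.70 → 12.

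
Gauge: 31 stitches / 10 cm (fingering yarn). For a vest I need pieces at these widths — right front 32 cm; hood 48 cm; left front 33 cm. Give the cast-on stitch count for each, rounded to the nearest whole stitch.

right front 99; hood 149; left front 102.

Rate = 31/10 = 3.1 sts per cm.
right front: 32 × 3.1 = 99.20 → 99.
hood: 48 × 3.1 = 148.80 → 149.
left front: 33 × 3.1 = 102.30 → 102.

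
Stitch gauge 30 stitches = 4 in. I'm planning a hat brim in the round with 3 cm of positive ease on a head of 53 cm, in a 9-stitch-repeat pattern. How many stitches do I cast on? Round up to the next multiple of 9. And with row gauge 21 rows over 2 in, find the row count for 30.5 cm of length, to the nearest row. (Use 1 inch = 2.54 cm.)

Cast on 171 stitches; work 126 rows.

Finished = 53 + 3 = 56 cm.
56 cm × 1/2.54 = 22.05 inches.
30/4 = 7.5 sts per in; 22.05 × 7.5 = 165.35 sts.
Next multiple of 9 → 171.
30.5 cm = 12.01 inches; × 10.5 = 126.08 → 126 rows.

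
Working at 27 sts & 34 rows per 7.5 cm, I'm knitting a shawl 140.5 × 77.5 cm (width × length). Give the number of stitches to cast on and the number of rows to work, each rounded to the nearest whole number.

Cast on 506 stitches and work 351 rows.

Stitch gauge = 27/7.5 = 3.6 sts/cm; 140.5 × 3.6 = 505.80 → 506 sts.
Row gauge = 34/7.5 = 4.533 rows/cm; 77.5 × 4.533 = 351.33 → 351 rows.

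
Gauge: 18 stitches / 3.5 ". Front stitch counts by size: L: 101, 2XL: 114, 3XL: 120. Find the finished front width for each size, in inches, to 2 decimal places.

18/3.5 = 5.143 sts per in.
L: 101 / 5.143 = 19.639 → 19.64 in.
2XL: 114 / 5.143 = 22.167 → 22.17 in.
3XL: 120 / 5.143 = 23.333 → 23.33 in.

L 19.64 inches; 2XL 22.17 inches; 3XL 23.33 inches.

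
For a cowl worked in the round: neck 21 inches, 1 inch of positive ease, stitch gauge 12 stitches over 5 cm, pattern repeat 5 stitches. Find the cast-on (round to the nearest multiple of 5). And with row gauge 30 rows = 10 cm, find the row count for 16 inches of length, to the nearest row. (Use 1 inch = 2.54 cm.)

Cast on 135 stitches; work 122 rows.

Finished = 21 + 1 = 22 inches.
22 inches × 2.54 = 55.88 cm.
12/5 = 2.4 sts per cm; 55.88 × 2.4 = 134.11 sts.
Nearest multiple of 5 → 135.
16 inches = 40.64 cm; × 3 = 121.92 → 122 rows.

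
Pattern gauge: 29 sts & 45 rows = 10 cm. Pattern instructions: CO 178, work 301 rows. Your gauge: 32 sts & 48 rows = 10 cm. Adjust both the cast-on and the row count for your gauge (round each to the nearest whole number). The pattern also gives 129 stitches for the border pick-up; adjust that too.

Cast on 196 stitches; work 321 rows; border pick-up 142 stitches.

Stitches: 178 × 32/29 = 196.41 → 196.
Rows: 301 × 48/45 = 321.07 → 321.
border pick-up: 129 × 32/29 = 142.34 → 142.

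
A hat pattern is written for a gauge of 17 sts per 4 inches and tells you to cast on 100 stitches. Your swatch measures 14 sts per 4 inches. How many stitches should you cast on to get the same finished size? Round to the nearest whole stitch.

Scale factor = 14 / 17 = 0.824.
100 × 14 / 17 = 82.35 sts.
→ 82 sts.

Cast on 82 stitches.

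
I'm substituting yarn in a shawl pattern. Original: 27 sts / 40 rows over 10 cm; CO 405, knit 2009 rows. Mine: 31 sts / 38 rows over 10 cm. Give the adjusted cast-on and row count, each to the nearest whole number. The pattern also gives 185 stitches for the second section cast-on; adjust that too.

Cast on 465 stitches; work 1909 rows; second section cast-on 212 stitches.

Stitches: 405 × 31/27 = 465.00 → 465.
Rows: 2009 × 38/40 = 1908.55 → 1909.
second section cast-on: 185 × 31/27 = 212.41 → 212.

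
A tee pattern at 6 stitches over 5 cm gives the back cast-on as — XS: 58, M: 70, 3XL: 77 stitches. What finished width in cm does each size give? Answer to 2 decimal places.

6/5 = 1.2 sts per cm.
XS: 58 / 1.2 = 48.333 → 48.33 cm.
M: 70 / 1.2 = 58.333 → 58.33 cm.
3XL: 77 / 1.2 = 64.167 → 64.17 cm.

XS 48.33 cm; M 58.33 cm; 3XL 64.17 cm.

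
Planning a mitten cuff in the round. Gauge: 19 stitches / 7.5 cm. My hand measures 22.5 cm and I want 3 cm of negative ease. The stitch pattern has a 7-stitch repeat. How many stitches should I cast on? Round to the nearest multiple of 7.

Finished = 22.5 − 3 = 19.5 cm.
19 / 7.5 = 2.533 sts/cm.
19.5 × 2.533 = 49.40 sts.
Nearest multiple of 7: 49.

49 stitches.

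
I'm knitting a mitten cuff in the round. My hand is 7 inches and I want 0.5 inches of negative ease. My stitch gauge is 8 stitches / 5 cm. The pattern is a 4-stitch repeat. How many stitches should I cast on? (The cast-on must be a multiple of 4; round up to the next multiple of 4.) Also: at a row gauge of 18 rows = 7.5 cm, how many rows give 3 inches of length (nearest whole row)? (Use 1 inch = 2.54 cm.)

Finished = 7 − 0.5 = 6.5 inches.
6.5 inches × 2.54 = 16.51 cm.
8/5 = 1.6 sts per cm; 16.51 × 1.6 = 26.42 sts.
Next multiple of 4 → 28.
3 inches = 7.62 cm; × 2.4 = 18.29 → 18 rows.

Cast on 28 stitches; work 18 rows.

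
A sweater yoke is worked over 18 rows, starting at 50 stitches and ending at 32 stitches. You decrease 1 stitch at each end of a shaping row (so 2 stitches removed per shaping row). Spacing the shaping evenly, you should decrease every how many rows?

Stitches to remove: |32 − 50| = 18.
Shaping rows needed: 18 / 2 = 9.
18 rows / 9 = every 2 rows.

Decrease every 2nd row.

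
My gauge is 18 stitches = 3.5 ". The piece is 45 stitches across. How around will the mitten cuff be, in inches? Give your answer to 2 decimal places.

8.75 inches.

18 stitches / 3.5 inch = 5.143 stitches per inch.
45 / 5.143 = 8.750 inches.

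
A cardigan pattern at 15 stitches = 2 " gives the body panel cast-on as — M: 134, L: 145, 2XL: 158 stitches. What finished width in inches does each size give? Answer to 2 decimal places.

M 17.87 inches; L 19.33 inches; 2XL 21.07 inches.

15/2 = 7.5 sts per in.
M: 134 / 7.5 = 17.867 → 17.87 in.
L: 145 / 7.5 = 19.333 → 19.33 in.
2XL: 158 / 7.5 = 21.067 → 21.07 in.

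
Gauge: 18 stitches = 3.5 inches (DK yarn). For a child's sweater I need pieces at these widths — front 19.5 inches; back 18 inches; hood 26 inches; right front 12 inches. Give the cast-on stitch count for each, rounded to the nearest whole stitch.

front 100; back 93; hood 134; right front 62.

Rate = 18/3.5 = 5.143 sts per in.
front: 19.5 × 5.143 = 100.29 → 100.
back: 18 × 5.143 = 92.57 → 93.
hood: 26 × 5.143 = 133.71 → 134.
right front: 12 × 5.143 = 61.71 → 62.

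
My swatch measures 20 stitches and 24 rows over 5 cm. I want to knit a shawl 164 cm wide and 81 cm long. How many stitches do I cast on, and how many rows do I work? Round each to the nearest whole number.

Cast on 656 stitches and work 389 rows.

Stitch gauge = 20/5 = 4 sts/cm; 164 × 4 = 656.00 → 656 sts.
Row gauge = 24/5 = 4.8 rows/cm; 81 × 4.8 = 388.80 → 389 rows.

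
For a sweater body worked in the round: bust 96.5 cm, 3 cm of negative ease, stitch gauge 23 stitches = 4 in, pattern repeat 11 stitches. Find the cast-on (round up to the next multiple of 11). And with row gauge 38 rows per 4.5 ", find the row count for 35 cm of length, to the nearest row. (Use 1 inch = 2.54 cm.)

Cast on 220 stitches; work 116 rows.

Finished = 96.5 − 3 = 93.5 cm.
93.5 cm × 1/2.54 = 36.81 inches.
23/4 = 5.75 sts per in; 36.81 × 5.75 = 211.66 sts.
Next multiple of 11 → 220.
35 cm = 13.78 inches; × 8.444 = 116.36 → 116 rows.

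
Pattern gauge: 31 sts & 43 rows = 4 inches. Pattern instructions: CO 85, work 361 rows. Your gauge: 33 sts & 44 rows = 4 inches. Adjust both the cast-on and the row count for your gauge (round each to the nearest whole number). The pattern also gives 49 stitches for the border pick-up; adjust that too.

Cast on 90 stitches; work 369 rows; border pick-up 52 stitches.

Stitches: 85 × 33/31 = 90.48 → 90.
Rows: 361 × 44/43 = 369.40 → 369.
border pick-up: 49 × 33/31 = 52.16 → 52.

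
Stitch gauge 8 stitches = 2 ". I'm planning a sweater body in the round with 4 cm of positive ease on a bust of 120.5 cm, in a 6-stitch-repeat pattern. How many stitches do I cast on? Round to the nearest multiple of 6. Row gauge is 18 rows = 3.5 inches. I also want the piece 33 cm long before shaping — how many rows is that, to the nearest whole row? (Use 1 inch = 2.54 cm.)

Finished = 120.5 + 4 = 124.5 cm.
124.5 cm × 1/2.54 = 49.02 inches.
8/2 = 4 sts per in; 49.02 × 4 = 196.06 sts.
Nearest multiple of 6 → 198.
33 cm = 12.99 inches; × 5.143 = 66.82 → 67 rows.

Cast on 198 stitches; work 67 rows.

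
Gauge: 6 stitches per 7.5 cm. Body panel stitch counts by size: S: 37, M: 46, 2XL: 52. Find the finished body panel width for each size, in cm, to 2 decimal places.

S 46.25 cm; M 57.50 cm; 2XL 65.00 cm.

6/7.5 = 0.8 sts per cm.
S: 37 / 0.8 = 46.250 → 46.25 cm.
M: 46 / 0.8 = 57.500 → 57.50 cm.
2XL: 52 / 0.8 = 65.000 → 65.00 cm.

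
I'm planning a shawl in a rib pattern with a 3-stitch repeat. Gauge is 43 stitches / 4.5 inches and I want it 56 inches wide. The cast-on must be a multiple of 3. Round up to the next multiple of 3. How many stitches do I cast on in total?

43 / 4.5 = 9.556 sts per inch.
56 × 9.556 = 535.11 sts.
Next multiple of 3: 537.

Cast on 537 stitches.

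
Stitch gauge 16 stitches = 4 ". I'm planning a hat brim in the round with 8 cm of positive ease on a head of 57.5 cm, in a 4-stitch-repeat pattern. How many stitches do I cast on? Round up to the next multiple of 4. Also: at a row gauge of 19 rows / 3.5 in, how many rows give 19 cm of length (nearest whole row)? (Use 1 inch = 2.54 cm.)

Finished = 57.5 + 8 = 65.5 cm.
65.5 cm × 1/2.54 = 25.79 inches.
16/4 = 4 sts per in; 25.79 × 4 = 103.15 sts.
Next multiple of 4 → 104.
19 cm = 7.48 inches; × 5.429 = 40.61 → 41 rows.

Cast on 104 stitches; work 41 rows.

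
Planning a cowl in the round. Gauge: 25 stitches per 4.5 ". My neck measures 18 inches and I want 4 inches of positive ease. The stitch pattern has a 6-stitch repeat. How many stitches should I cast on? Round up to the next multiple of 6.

126 stitches.

Finished = 18 + 4 = 22 inches.
25 / 4.5 = 5.556 sts/in.
22 × 5.556 = 122.22 sts.
Next multiple of 6: 126.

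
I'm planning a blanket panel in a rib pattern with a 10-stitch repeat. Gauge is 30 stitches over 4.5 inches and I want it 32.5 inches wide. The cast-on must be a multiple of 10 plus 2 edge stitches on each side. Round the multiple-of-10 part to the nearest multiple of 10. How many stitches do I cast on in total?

30 / 4.5 = 6.667 sts per inch.
32.5 × 6.667 = 216.67 sts.
Less 4 edge sts → 212.67 for the repeat.
Nearest multiple of 10: 210.
Add back 4 edge sts → 214.

Cast on 214 stitches.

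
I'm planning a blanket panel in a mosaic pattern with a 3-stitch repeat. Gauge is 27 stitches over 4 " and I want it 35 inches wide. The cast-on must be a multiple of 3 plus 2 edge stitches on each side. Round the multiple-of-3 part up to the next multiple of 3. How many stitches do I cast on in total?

CO 238 sts.

27 / 4 = 6.75 sts per inch.
35 × 6.75 = 236.25 sts.
Less 4 edge sts → 232.25 for the repeat.
Next multiple of 3: 234.
Add back 4 edge sts → 238.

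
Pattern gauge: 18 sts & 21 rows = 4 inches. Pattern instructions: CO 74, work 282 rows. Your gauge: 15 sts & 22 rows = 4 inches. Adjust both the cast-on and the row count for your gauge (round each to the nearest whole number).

Cast on 62 stitches; work 295 rows.

Stitches: 74 × 15/18 = 61.67 → 62.
Rows: 282 × 22/21 = 295.43 → 295.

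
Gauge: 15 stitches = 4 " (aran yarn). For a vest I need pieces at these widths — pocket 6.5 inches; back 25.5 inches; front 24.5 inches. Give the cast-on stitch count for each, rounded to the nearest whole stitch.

Rate = 15/4 = 3.75 sts per in.
pocket: 6.5 × 3.75 = 24.38 → 24.
back: 25.5 × 3.75 = 95.62 → 96.
front: 24.5 × 3.75 = 91.88 → 92.

pocket 24; back 96; front 92.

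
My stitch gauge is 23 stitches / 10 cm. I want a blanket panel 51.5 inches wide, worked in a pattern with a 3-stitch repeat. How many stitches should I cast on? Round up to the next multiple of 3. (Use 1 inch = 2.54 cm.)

51.5 in = 51.5 × 2.54 = 130.81 cm.
23 / 10 = 2.3 sts/cm.
130.81 × 2.3 = 300.86 sts.
→ 303.

CO 303 sts.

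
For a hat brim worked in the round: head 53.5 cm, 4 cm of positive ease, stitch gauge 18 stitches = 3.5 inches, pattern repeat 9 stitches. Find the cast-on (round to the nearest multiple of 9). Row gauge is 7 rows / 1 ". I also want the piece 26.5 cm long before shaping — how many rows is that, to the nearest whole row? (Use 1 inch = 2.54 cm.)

Finished = 53.5 + 4 = 57.5 cm.
57.5 cm × 1/2.54 = 22.64 inches.
18/3.5 = 5.143 sts per in; 22.64 × 5.143 = 116.42 sts.
Nearest multiple of 9 → 117.
26.5 cm = 10.43 inches; × 7 = 73.03 → 73 rows.

Cast on 117 stitches; work 73 rows.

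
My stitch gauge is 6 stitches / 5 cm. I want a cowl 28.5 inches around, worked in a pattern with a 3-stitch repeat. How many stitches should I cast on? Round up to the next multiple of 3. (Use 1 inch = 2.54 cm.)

28.5 in = 28.5 × 2.54 = 72.39 cm.
6 / 5 = 1.2 sts/cm.
72.39 × 1.2 = 86.87 sts.
→ 87.

CO 87 sts.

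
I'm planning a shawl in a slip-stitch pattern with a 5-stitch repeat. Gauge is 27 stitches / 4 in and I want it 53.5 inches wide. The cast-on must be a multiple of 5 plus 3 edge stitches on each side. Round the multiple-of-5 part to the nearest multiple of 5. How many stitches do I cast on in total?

361 stitches.

27 / 4 = 6.75 sts per inch.
53.5 × 6.75 = 361.12 sts.
Less 6 edge sts → 355.12 for the repeat.
Nearest multiple of 5: 355.
Add back 6 edge sts → 361.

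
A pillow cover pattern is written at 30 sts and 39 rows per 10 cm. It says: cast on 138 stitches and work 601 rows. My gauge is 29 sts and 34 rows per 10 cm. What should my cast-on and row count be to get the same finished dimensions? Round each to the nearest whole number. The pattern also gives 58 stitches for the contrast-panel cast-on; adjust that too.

Cast on 133 stitches; work 524 rows; contrast-panel cast-on 56 stitches.

Stitches: 138 × 29/30 = 133.40 → 133.
Rows: 601 × 34/39 = 523.95 → 524.
contrast-panel cast-on: 58 × 29/30 = 56.07 → 56.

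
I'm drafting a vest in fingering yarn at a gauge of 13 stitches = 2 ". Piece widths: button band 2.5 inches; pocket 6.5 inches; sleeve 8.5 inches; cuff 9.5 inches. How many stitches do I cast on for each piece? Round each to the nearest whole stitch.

Rate = 13/2 = 6.5 sts per in.
button band: 2.5 × 6.5 = 16.25 → 16.
pocket: 6.5 × 6.5 = 42.25 → 42.
sleeve: 8.5 × 6.5 = 55.25 → 55.
cuff: 9.5 × 6.5 = 61.75 → 62.

button band 16; pocket 42; sleeve 55; cuff 62.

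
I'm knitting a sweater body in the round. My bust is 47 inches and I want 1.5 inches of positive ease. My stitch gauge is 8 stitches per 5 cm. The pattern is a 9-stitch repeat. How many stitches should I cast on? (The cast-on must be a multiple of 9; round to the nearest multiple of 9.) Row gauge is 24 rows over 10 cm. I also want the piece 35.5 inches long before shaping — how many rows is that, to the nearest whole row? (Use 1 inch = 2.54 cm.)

Cast on 198 stitches; work 216 rows.

Finished = 47 + 1.5 = 48.5 inches.
48.5 inches × 2.54 = 123.19 cm.
8/5 = 1.6 sts per cm; 123.19 × 1.6 = 197.10 sts.
Nearest multiple of 9 → 198.
35.5 inches = 90.17 cm; × 2.4 = 216.41 → 216 rows.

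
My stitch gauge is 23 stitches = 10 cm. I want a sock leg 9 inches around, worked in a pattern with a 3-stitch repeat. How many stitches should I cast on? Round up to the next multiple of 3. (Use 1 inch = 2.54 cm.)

9 in = 9 × 2.54 = 22.86 cm.
23 / 10 = 2.3 sts/cm.
22.86 × 2.3 = 52.58 sts.
→ 54.

Cast on 54 stitches.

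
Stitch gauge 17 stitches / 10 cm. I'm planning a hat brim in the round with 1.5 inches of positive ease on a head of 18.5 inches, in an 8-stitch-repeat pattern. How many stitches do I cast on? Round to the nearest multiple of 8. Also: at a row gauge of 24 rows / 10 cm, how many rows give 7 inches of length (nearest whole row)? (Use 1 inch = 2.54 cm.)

Cast on 88 stitches; work 43 rows.

Finished = 18.5 + 1.5 = 20 inches.
20 inches × 2.54 = 50.80 cm.
17/10 = 1.7 sts per cm; 50.80 × 1.7 = 86.36 sts.
Nearest multiple of 8 → 88.
7 inches = 17.78 cm; × 2.4 = 42.67 → 43 rows.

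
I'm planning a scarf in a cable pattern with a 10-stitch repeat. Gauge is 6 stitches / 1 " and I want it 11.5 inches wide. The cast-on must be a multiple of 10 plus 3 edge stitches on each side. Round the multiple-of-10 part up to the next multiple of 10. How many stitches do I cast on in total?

6 / 1 = 6 sts per inch.
11.5 × 6 = 69.00 sts.
Less 6 edge sts → 63.00 for the repeat.
Next multiple of 10: 70.
Add back 6 edge sts → 76.

Cast on 76 stitches.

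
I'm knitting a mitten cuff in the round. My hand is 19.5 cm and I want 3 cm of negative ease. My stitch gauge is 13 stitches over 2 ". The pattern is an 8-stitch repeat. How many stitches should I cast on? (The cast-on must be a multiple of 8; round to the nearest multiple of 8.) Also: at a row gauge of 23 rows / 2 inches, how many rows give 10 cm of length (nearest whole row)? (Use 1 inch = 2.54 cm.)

Finished = 19.5 − 3 = 16.5 cm.
16.5 cm × 1/2.54 = 6.50 inches.
13/2 = 6.5 sts per in; 6.50 × 6.5 = 42.22 sts.
Nearest multiple of 8 → 40.
10 cm = 3.94 inches; × 11.5 = 45.28 → 45 rows.

Cast on 40 stitches; work 45 rows.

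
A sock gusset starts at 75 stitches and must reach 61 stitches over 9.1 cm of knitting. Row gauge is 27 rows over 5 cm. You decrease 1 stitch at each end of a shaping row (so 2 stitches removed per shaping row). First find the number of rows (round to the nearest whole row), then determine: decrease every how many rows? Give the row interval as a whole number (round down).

Decrease every 7th row.

Rows = 9.1 × 5.4 = 49.1 → 49 rows.
Stitches to remove: 14 → 7 shaping rows (at 2 st each).
49 / 7 = 7.00 → every 7 rows.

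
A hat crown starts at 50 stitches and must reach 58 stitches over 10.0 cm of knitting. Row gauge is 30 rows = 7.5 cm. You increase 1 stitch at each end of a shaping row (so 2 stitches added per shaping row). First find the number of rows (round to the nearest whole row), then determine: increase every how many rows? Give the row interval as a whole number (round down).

Increase every 10th row.

Rows = 10.0 × 4 = 40.0 → 40 rows.
Stitches to add: 8 → 4 shaping rows (at 2 st each).
40 / 4 = 10.00 → every 10 rows.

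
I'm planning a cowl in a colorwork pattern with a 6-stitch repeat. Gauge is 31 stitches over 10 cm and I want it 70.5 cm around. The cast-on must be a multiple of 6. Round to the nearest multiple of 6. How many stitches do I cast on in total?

31 / 10 = 3.1 sts per cm.
70.5 × 3.1 = 218.55 sts.
Nearest multiple of 6: 216.

216 stitches.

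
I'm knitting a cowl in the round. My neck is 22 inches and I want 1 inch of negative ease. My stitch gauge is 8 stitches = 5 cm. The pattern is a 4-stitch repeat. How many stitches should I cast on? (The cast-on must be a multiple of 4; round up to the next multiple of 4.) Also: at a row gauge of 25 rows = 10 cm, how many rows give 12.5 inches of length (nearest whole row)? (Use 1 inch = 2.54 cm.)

Finished = 22 − 1 = 21 inches.
21 inches × 2.54 = 53.34 cm.
8/5 = 1.6 sts per cm; 53.34 × 1.6 = 85.34 sts.
Next multiple of 4 → 88.
12.5 inches = 31.75 cm; × 2.5 = 79.38 → 79 rows.

Cast on 88 stitches; work 79 rows.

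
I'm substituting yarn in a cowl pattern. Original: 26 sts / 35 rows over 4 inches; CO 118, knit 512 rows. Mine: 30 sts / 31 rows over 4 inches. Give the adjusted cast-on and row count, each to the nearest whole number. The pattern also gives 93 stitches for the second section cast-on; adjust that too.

Stitches: 118 × 30/26 = 136.15 → 136.
Rows: 512 × 31/35 = 453.49 → 453.
second section cast-on: 93 × 30/26 = 107.31 → 107.

Cast on 136 stitches; work 453 rows; second section cast-on 107 stitches.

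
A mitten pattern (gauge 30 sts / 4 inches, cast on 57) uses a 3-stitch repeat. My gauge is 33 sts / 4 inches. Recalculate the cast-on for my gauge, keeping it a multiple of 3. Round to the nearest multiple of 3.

63 stitches.

57 × 33 / 30 = 62.70.
Nearest multiple of 3: 63.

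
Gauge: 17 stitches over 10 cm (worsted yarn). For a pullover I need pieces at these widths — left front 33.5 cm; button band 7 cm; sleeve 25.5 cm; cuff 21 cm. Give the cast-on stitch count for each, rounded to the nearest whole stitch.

left front 57; button band 12; sleeve 43; cuff 36.

Rate = 17/10 = 1.7 sts per cm.
left front: 33.5 × 1.7 = 56.95 → 57.
button band: 7 × 1.7 = 11.90 → 12.
sleeve: 25.5 × 1.7 = 43.35 → 43.
cuff: 21 × 1.7 = 35.70 → 36.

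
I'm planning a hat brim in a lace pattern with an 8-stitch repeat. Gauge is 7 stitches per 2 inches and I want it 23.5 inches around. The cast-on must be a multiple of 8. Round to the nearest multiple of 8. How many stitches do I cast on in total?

7 / 2 = 3.5 sts per inch.
23.5 × 3.5 = 82.25 sts.
Nearest multiple of 8: 80.

80 stitches.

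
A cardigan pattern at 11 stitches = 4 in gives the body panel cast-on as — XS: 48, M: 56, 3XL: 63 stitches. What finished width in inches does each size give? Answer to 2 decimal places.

XS 17.45 inches; M 20.36 inches; 3XL 22.91 inches.

11/4 = 2.75 sts per in.
XS: 48 / 2.75 = 17.455 → 17.45 in.
M: 56 / 2.75 = 20.364 → 20.36 in.
3XL: 63 / 2.75 = 22.909 → 22.91 in.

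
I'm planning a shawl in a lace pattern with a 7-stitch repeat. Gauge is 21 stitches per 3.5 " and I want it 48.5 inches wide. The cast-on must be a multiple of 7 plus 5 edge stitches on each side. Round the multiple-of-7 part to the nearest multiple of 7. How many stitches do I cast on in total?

21 / 3.5 = 6 sts per inch.
48.5 × 6 = 291.00 sts.
Less 10 edge sts → 281.00 for the repeat.
Nearest multiple of 7: 280.
Add back 10 edge sts → 290.

CO 290 sts.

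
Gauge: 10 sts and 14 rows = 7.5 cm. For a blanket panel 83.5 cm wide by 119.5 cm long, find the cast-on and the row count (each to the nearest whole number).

Cast on 111 stitches and work 223 rows.

Stitch gauge = 10/7.5 = 1.333 sts/cm; 83.5 × 1.333 = 111.33 → 111 sts.
Row gauge = 14/7.5 = 1.867 rows/cm; 119.5 × 1.867 = 223.07 → 223 rows.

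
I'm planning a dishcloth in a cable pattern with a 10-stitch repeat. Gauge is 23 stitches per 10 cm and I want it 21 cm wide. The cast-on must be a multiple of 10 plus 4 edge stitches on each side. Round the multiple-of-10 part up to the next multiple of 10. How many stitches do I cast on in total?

23 / 10 = 2.3 sts per cm.
21 × 2.3 = 48.30 sts.
Less 8 edge sts → 40.30 for the repeat.
Next multiple of 10: 50.
Add back 8 edge sts → 58.

58 stitches.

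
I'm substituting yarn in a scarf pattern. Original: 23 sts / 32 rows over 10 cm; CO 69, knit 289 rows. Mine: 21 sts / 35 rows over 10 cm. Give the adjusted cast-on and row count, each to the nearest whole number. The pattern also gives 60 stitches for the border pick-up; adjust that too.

Stitches: 69 × 21/23 = 63.00 → 63.
Rows: 289 × 35/32 = 316.09 → 316.
border pick-up: 60 × 21/23 = 54.78 → 55.

Cast on 63 stitches; work 316 rows; border pick-up 55 stitches.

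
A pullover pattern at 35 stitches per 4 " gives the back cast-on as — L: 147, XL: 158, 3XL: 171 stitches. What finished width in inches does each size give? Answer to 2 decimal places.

L 16.80 inches; XL 18.06 inches; 3XL 19.54 inches.

35/4 = 8.75 sts per in.
L: 147 / 8.75 = 16.800 → 16.80 in.
XL: 158 / 8.75 = 18.057 → 18.06 in.
3XL: 171 / 8.75 = 19.543 → 19.54 in.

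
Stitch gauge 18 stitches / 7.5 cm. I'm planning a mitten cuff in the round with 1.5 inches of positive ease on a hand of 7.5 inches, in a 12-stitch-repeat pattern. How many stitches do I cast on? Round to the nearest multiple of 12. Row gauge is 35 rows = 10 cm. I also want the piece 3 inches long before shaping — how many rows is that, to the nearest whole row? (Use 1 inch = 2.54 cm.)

Finished = 7.5 + 1.5 = 9 inches.
9 inches × 2.54 = 22.86 cm.
18/7.5 = 2.4 sts per cm; 22.86 × 2.4 = 54.86 sts.
Nearest multiple of 12 → 60.
3 inches = 7.62 cm; × 3.5 = 26.67 → 27 rows.

Cast on 60 stitches; work 27 rows.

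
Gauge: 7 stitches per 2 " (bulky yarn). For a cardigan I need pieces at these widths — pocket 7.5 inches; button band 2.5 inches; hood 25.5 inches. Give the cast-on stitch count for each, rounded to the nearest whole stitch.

pocket 26; button band 9; hood 89.

Rate = 7/2 = 3.5 sts per in.
pocket: 7.5 × 3.5 = 26.25 → 26.
button band: 2.5 × 3.5 = 8.75 → 9.
hood: 25.5 × 3.5 = 89.25 → 89.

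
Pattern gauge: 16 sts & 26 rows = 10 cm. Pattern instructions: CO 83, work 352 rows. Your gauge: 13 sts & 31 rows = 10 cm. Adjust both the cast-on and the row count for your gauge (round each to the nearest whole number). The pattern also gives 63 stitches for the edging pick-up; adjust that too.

Cast on 67 stitches; work 420 rows; edging pick-up 51 stitches.

Stitches: 83 × 13/16 = 67.44 → 67.
Rows: 352 × 31/26 = 419.69 → 420.
edging pick-up: 63 × 13/16 = 51.19 → 51.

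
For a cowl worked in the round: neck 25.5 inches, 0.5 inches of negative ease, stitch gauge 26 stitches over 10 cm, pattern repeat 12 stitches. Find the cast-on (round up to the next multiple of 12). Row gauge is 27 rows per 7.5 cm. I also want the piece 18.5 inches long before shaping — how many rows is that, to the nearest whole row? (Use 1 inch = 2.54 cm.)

Finished = 25.5 − 0.5 = 25 inches.
25 inches × 2.54 = 63.50 cm.
26/10 = 2.6 sts per cm; 63.50 × 2.6 = 165.10 sts.
Next multiple of 12 → 168.
18.5 inches = 46.99 cm; × 3.6 = 169.16 → 169 rows.

Cast on 168 stitches; work 169 rows.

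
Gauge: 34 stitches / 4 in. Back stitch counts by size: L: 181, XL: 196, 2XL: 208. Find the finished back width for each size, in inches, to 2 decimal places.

34/4 = 8.5 sts per in.
L: 181 / 8.5 = 21.294 → 21.29 in.
XL: 196 / 8.5 = 23.059 → 23.06 in.
2XL: 208 / 8.5 = 24.471 → 24.47 in.

L 21.29 inches; XL 23.06 inches; 2XL 24.47 inches.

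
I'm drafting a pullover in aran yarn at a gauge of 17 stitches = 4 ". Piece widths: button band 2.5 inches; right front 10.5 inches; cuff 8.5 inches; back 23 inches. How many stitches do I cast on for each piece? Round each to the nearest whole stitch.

Rate = 17/4 = 4.25 sts per in.
button band: 2.5 × 4.25 = 10.62 → 11.
right front: 10.5 × 4.25 = 44.62 → 45.
cuff: 8.5 × 4.25 = 36.12 → 36.
back: 23 × 4.25 = 97.75 → 98.

button band 11; right front 45; cuff 36; back 98.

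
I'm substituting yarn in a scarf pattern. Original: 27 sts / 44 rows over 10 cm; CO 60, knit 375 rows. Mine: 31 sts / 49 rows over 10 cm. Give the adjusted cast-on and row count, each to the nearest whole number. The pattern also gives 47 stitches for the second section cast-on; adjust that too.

Cast on 69 stitches; work 418 rows; second section cast-on 54 stitches.

Stitches: 60 × 31/27 = 68.89 → 69.
Rows: 375 × 49/44 = 417.61 → 418.
second section cast-on: 47 × 31/27 = 53.96 → 54.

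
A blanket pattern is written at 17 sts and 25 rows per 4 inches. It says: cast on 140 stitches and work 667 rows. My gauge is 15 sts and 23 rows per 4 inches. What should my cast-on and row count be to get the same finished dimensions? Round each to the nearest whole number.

Stitches: 140 × 15/17 = 123.53 → 124.
Rows: 667 × 23/25 = 613.64 → 614.

Cast on 124 stitches; work 614 rows.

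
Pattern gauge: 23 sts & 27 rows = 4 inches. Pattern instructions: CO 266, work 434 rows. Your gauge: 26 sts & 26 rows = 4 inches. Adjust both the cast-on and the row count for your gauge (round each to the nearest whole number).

Stitches: 266 × 26/23 = 300.70 → 301.
Rows: 434 × 26/27 = 417.93 → 418.

Cast on 301 stitches; work 418 rows.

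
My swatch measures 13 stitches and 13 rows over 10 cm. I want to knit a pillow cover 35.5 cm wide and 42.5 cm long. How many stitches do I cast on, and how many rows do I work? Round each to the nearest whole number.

Cast on 46 stitches and work 55 rows.

Stitch gauge = 13/10 = 1.3 sts/cm; 35.5 × 1.3 = 46.15 → 46 sts.
Row gauge = 13/10 = 1.3 rows/cm; 42.5 × 1.3 = 55.25 → 55 rows.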